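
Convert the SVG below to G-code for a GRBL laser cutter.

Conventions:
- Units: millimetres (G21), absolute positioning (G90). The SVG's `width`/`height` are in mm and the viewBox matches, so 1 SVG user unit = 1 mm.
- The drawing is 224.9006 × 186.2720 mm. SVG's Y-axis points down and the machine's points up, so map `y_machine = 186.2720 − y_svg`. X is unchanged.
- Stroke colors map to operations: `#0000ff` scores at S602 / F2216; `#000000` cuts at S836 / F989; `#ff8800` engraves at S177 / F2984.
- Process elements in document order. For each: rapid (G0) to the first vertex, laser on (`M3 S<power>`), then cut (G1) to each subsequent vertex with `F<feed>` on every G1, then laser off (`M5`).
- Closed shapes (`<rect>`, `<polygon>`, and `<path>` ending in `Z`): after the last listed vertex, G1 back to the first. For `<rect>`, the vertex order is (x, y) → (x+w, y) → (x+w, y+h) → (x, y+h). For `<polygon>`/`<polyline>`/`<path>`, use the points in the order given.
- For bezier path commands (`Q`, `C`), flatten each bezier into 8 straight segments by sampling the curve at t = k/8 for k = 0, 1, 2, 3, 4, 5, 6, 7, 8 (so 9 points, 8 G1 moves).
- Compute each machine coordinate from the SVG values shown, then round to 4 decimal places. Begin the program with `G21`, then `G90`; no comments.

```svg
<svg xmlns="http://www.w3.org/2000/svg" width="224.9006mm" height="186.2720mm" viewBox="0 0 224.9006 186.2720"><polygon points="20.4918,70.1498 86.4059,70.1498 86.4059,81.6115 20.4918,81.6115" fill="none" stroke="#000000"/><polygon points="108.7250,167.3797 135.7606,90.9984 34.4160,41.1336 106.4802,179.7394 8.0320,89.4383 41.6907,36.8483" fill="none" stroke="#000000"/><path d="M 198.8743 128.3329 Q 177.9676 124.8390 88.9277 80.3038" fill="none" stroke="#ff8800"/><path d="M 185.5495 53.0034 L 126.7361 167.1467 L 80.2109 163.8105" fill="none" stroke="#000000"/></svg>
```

1 u = 1 mm; y_m = 186.2720 − y.

[1] `<polygon>` rectangle, #000000→cut S836 F989: (20.4918,116.1222) → (86.4059,116.1222) → (86.4059,104.6605) → (20.4918,104.6605) → (20.4918,116.1222) (closed)

[2] `<polygon>` closed polygon, #000000→cut S836 F989: (108.7250,18.8923) → (135.7606,95.2736) → (34.4160,145.1384) → (106.4802,6.5326) → (8.0320,96.8337) → (41.6907,149.4237) → (108.7250,18.8923) (closed)

[3] `<path>` quadratic bezier, #ff8800→engrave S177 F2984: (198.8743,57.9391) → (192.5830,59.4538) → (184.1626,62.2511) → (173.6130,66.3310) → (160.9343,71.6933) → (146.1264,78.3382) → (129.1893,86.2657) → (110.1231,95.4757) → (88.9277,105.9682)

[4] `<path>` open polyline, #000000→cut S836 F989: (185.5495,133.2686) → (126.7361,19.1253) → (80.2109,22.4615)

G21
G90
G0 X20.4918 Y116.1222
M3 S836
G1 X86.4059 Y116.1222 F989
G1 X86.4059 Y104.6605 F989
G1 X20.4918 Y104.6605 F989
G1 X20.4918 Y116.1222 F989
M5
G0 X108.7250 Y18.8923
M3 S836
G1 X135.7606 Y95.2736 F989
G1 X34.4160 Y145.1384 F989
G1 X106.4802 Y6.5326 F989
G1 X8.0320 Y96.8337 F989
G1 X41.6907 Y149.4237 F989
G1 X108.7250 Y18.8923 F989
M5
G0 X198.8743 Y57.9391
M3 S177
G1 X192.5830 Y59.4538 F2984
G1 X184.1626 Y62.2511 F2984
G1 X173.6130 Y66.3310 F2984
G1 X160.9343 Y71.6933 F2984
G1 X146.1264 Y78.3382 F2984
G1 X129.1893 Y86.2657 F2984
G1 X110.1231 Y95.4757 F2984
G1 X88.9277 Y105.9682 F2984
M5
G0 X185.5495 Y133.2686
M3 S836
G1 X126.7361 Y19.1253 F989
G1 X80.2109 Y22.4615 F989
M5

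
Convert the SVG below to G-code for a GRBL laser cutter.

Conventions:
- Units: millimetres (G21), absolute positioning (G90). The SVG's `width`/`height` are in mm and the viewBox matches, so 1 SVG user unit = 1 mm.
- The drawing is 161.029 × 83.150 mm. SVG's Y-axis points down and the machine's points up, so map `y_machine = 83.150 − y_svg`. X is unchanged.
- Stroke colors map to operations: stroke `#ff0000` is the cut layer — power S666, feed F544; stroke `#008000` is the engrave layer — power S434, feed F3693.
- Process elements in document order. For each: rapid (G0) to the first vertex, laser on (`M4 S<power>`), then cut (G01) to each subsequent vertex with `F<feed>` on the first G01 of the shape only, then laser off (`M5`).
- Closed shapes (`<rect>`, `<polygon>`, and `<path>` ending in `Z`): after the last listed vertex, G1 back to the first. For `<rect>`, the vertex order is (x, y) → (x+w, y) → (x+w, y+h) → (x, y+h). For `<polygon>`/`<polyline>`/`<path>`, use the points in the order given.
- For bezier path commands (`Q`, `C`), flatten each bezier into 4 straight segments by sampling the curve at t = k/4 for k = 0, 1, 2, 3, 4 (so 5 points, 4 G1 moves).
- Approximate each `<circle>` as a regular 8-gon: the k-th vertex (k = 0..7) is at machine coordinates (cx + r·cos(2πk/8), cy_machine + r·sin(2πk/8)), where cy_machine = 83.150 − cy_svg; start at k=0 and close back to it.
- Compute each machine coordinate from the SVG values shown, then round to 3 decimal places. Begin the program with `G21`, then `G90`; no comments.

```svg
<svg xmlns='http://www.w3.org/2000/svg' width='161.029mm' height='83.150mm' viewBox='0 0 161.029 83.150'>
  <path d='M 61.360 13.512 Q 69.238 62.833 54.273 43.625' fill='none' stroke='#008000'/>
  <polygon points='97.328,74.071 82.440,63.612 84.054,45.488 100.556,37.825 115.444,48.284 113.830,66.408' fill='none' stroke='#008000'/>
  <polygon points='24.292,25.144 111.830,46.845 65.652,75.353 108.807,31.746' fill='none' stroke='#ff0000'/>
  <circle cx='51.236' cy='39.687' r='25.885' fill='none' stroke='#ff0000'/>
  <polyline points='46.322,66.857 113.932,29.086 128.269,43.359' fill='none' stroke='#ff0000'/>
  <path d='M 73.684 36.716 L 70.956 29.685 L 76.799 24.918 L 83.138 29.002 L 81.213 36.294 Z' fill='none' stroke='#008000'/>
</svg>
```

G21
G90
G0 X61.360 Y69.638
M4 S434
G01 X63.871 Y49.261 F3693
G01 X63.527 Y37.449
G01 X60.328 Y34.204
G01 X54.273 Y39.525
M5
G0 X97.328 Y9.079
M4 S434
G01 X82.440 Y19.538 F3693
G01 X84.054 Y37.662
G01 X100.556 Y45.325
G01 X115.444 Y34.866
G01 X113.830 Y16.742
G01 X97.328 Y9.079
M5
G0 X24.292 Y58.006
M4 S666
G01 X111.830 Y36.305 F544
G01 X65.652 Y7.797
G01 X108.807 Y51.404
G01 X24.292 Y58.006
M5
G0 X77.121 Y43.463
M4 S666
G01 X69.539 Y61.766 F544
G01 X51.236 Y69.348
G01 X32.933 Y61.766
G01 X25.351 Y43.463
G01 X32.933 Y25.160
G01 X51.236 Y17.578
G01 X69.539 Y25.160
G01 X77.121 Y43.463
M5
G0 X46.322 Y16.293
M4 S666
G01 X113.932 Y54.064 F544
G01 X128.269 Y39.791
M5
G0 X73.684 Y46.434
M4 S434
G01 X70.956 Y53.465 F3693
G01 X76.799 Y58.232
G01 X83.138 Y54.148
G01 X81.213 Y46.856
G01 X73.684 Y46.434
M5

viewBox `0 0 161.029 83.150` with mm width/height → 1 unit = 1 mm. Flip: y_m = 83.150 − y_svg.

**Shape 1** — `<path>` quadratic bezier, stroke `#008000` → engrave (S434, F3693). Control points (SVG): P0=(61.360,13.512), P1=(69.238,62.833), P2=(54.273,43.625); sampled at t=k/4. Machine vertices: (61.360,69.638) → (63.871,49.261) → (63.527,37.449) → (60.328,34.204) → (54.273,39.525). Open path.

**Shape 2** — `<polygon>` regular polygon, stroke `#008000` → engrave (S434, F3693). Machine vertices: (97.328,9.079) → (82.440,19.538) → (84.054,37.662) → (100.556,45.325) → (115.444,34.866) → (113.830,16.742) → (97.328,9.079). Closed: final G1 returns to the first vertex.

**Shape 3** — `<polygon>` closed polygon, stroke `#ff0000` → cut (S666, F544). Machine vertices: (24.292,58.006) → (111.830,36.305) → (65.652,7.797) → (108.807,51.404) → (24.292,58.006). Closed: final G1 returns to the first vertex.

**Shape 4** — `<circle>` circle, stroke `#ff0000` → cut (S666, F544). Machine vertices: (77.121,43.463) → (69.539,61.766) → (51.236,69.348) → (32.933,61.766) → (25.351,43.463) → (32.933,25.160) → (51.236,17.578) → (69.539,25.160) → (77.121,43.463). Closed: final G1 returns to the first vertex.

**Shape 5** — `<polyline>` open polyline, stroke `#ff0000` → cut (S666, F544). Machine vertices: (46.322,16.293) → (113.932,54.064) → (128.269,39.791). Open path.

**Shape 6** — `<path>` regular polygon, stroke `#008000` → engrave (S434, F3693). Machine vertices: (73.684,46.434) → (70.956,53.465) → (76.799,58.232) → (83.138,54.148) → (81.213,46.856) → (73.684,46.434). Closed: final G1 returns to the first vertex.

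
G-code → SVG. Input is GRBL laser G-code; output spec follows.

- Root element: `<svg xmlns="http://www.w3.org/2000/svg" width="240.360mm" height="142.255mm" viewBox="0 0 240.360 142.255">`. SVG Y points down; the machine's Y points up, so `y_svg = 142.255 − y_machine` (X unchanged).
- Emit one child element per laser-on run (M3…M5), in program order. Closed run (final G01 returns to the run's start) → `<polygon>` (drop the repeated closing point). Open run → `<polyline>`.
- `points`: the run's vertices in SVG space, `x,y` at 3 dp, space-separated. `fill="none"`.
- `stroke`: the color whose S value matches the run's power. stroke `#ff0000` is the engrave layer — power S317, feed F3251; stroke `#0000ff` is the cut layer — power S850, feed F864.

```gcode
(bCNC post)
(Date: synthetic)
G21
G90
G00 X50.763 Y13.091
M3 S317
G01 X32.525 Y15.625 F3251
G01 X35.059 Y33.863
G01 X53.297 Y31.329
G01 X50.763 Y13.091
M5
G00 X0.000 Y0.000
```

<svg xmlns="http://www.w3.org/2000/svg" width="240.360mm" height="142.255mm" viewBox="0 0 240.360 142.255">
  <polygon points="50.763,129.164 32.525,126.630 35.059,108.392 53.297,110.926" fill="none" stroke="#ff0000"/>
</svg>

y_svg = 142.255 − y_m. Every run uses S317, so all elements get stroke `#ff0000` (engrave).

[1] closed run; points: 50.763,129.164 32.525,126.630 35.059,108.392 53.297,110.926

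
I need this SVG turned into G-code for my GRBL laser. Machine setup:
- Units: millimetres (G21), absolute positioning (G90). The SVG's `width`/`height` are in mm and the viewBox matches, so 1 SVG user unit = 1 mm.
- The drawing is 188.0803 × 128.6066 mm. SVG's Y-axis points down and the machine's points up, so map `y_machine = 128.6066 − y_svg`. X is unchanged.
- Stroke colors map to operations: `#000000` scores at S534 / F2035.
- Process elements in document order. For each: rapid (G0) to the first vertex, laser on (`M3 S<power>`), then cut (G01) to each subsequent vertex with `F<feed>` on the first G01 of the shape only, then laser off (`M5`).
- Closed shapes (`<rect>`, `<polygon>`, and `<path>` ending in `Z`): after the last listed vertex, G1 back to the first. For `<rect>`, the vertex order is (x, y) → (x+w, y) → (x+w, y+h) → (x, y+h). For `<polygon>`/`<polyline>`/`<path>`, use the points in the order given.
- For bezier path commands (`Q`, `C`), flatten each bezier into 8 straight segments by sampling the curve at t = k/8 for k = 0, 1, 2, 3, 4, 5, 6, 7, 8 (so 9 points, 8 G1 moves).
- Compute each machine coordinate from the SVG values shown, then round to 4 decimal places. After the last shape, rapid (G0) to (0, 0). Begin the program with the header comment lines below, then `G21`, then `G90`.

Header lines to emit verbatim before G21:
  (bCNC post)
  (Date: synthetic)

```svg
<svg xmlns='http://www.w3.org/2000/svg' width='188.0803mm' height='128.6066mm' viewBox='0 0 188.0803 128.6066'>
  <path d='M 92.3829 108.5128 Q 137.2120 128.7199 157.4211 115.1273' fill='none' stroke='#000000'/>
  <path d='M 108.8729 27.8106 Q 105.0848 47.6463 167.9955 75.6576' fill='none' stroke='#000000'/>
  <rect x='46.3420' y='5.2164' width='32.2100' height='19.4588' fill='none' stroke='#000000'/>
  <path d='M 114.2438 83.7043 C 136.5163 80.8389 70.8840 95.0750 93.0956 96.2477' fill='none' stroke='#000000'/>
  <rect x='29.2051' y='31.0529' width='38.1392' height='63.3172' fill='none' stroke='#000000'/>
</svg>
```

1 u = 1 mm; y_m = 128.6066 − y.

[1] `<path>` quadratic bezier, #000000→score S534 F2035: (92.3829,20.0938) → (103.2055,15.5701) → (113.2587,12.1027) → (122.5425,9.6916) → (131.0570,8.3366) → (138.8021,8.0379) → (145.7778,8.7955) → (151.9841,10.6093) → (157.4211,13.4793)

[2] `<path>` quadratic bezier, #000000→score S534 F2035: (108.8729,100.7960) → (108.9680,95.7093) → (111.1475,90.3672) → (115.4113,84.7695) → (121.7595,78.9164) → (130.1920,72.8078) → (140.7088,66.4437) → (153.3100,59.8241) → (167.9955,52.9490)

[3] `<rect>` rectangle, #000000→score S534 F2035: (46.3420,123.3902) → (78.5520,123.3902) → (78.5520,103.9314) → (46.3420,103.9314) → (46.3420,123.3902) (closed)

[4] `<path>` cubic bezier, #000000→score S534 F2035: (114.2438,44.9023) → (118.8187,45.2341) → (117.2121,44.3161) → (111.4835,42.5019) → (103.6925,40.1449) → (95.8987,37.5986) → (90.1616,35.2165) → (88.5407,33.3521) → (93.0956,32.3589)

[5] `<rect>` rectangle, #000000→score S534 F2035: (29.2051,97.5537) → (67.3443,97.5537) → (67.3443,34.2365) → (29.2051,34.2365) → (29.2051,97.5537) (closed)

(bCNC post)
(Date: synthetic)
G21
G90
G0 X92.3829 Y20.0938
M3 S534
G01 X103.2055 Y15.5701 F2035
G01 X113.2587 Y12.1027
G01 X122.5425 Y9.6916
G01 X131.0570 Y8.3366
G01 X138.8021 Y8.0379
G01 X145.7778 Y8.7955
G01 X151.9841 Y10.6093
G01 X157.4211 Y13.4793
M5
G0 X108.8729 Y100.7960
M3 S534
G01 X108.9680 Y95.7093 F2035
G01 X111.1475 Y90.3672
G01 X115.4113 Y84.7695
G01 X121.7595 Y78.9164
G01 X130.1920 Y72.8078
G01 X140.7088 Y66.4437
G01 X153.3100 Y59.8241
G01 X167.9955 Y52.9490
M5
G0 X46.3420 Y123.3902
M3 S534
G01 X78.5520 Y123.3902 F2035
G01 X78.5520 Y103.9314
G01 X46.3420 Y103.9314
G01 X46.3420 Y123.3902
M5
G0 X114.2438 Y44.9023
M3 S534
G01 X118.8187 Y45.2341 F2035
G01 X117.2121 Y44.3161
G01 X111.4835 Y42.5019
G01 X103.6925 Y40.1449
G01 X95.8987 Y37.5986
G01 X90.1616 Y35.2165
G01 X88.5407 Y33.3521
G01 X93.0956 Y32.3589
M5
G0 X29.2051 Y97.5537
M3 S534
G01 X67.3443 Y97.5537 F2035
G01 X67.3443 Y34.2365
G01 X29.2051 Y34.2365
G01 X29.2051 Y97.5537
M5
G0 X0.0000 Y0.0000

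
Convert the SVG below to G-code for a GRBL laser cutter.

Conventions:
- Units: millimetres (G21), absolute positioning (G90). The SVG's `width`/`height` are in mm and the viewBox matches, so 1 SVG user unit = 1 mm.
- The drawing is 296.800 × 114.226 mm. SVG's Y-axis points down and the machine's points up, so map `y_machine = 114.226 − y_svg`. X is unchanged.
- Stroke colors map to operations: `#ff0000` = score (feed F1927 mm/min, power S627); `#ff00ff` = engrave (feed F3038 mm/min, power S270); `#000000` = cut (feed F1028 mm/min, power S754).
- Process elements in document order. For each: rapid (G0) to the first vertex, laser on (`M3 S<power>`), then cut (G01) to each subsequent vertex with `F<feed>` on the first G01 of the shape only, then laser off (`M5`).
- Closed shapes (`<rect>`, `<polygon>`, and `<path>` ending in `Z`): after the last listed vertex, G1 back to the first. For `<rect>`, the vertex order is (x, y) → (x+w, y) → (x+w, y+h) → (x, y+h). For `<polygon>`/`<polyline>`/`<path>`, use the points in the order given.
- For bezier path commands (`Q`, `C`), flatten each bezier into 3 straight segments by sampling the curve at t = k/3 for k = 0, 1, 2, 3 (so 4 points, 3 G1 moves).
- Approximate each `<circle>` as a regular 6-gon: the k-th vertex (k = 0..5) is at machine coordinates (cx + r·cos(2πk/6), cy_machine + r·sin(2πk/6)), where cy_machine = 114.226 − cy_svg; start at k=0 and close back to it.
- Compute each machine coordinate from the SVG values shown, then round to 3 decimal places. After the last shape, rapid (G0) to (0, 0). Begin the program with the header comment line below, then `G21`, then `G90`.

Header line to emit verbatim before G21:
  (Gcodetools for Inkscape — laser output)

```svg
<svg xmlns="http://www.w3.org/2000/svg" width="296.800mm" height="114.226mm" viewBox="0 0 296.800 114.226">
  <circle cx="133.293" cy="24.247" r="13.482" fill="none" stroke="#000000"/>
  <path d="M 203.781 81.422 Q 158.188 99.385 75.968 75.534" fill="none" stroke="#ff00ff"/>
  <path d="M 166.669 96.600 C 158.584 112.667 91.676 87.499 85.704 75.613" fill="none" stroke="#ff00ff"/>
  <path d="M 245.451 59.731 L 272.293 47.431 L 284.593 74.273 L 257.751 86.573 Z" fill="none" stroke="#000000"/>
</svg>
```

(Gcodetools for Inkscape — laser output)
G21
G90
G0 X146.775 Y89.979
M3 S754
G01 X140.034 Y101.655 F1028
G01 X126.552 Y101.655
G01 X119.811 Y89.979
G01 X126.552 Y78.303
G01 X140.034 Y78.303
G01 X146.775 Y89.979
M5
G0 X203.781 Y32.804
M3 S270
G01 X169.316 Y25.475 F3038
G01 X126.712 Y27.437
G01 X75.968 Y38.692
M5
G0 X166.669 Y17.626
M3 S270
G01 X143.412 Y13.285 F3038
G01 X107.552 Y24.319
G01 X85.704 Y38.613
M5
G0 X245.451 Y54.495
M3 S754
G01 X272.293 Y66.795 F1028
G01 X284.593 Y39.953
G01 X257.751 Y27.653
G01 X245.451 Y54.495
M5
G0 X0.000 Y0.000

viewBox `0 0 296.800 114.226` with mm width/height → 1 unit = 1 mm. Flip: y_m = 114.226 − y_svg.

**Shape 1** — `<circle>` circle, stroke `#000000` → cut (S754, F1028). Machine vertices: (146.775,89.979) → (140.034,101.655) → (126.552,101.655) → (119.811,89.979) → (126.552,78.303) → (140.034,78.303) → (146.775,89.979). Closed: final G1 returns to the first vertex.

**Shape 2** — `<path>` quadratic bezier, stroke `#ff00ff` → engrave (S270, F3038). Control points (SVG): P0=(203.781,81.422), P1=(158.188,99.385), P2=(75.968,75.534); sampled at t=k/3. Machine vertices: (203.781,32.804) → (169.316,25.475) → (126.712,27.437) → (75.968,38.692). Open path.

**Shape 3** — `<path>` cubic bezier, stroke `#ff00ff` → engrave (S270, F3038). Control points (SVG): P0=(166.669,96.600), P1=(158.584,112.667), P2=(91.676,87.499), P3=(85.704,75.613); sampled at t=k/3. Machine vertices: (166.669,17.626) → (143.412,13.285) → (107.552,24.319) → (85.704,38.613). Open path.

**Shape 4** — `<path>` regular polygon, stroke `#000000` → cut (S754, F1028). Machine vertices: (245.451,54.495) → (272.293,66.795) → (284.593,39.953) → (257.751,27.653) → (245.451,54.495). Closed: final G1 returns to the first vertex.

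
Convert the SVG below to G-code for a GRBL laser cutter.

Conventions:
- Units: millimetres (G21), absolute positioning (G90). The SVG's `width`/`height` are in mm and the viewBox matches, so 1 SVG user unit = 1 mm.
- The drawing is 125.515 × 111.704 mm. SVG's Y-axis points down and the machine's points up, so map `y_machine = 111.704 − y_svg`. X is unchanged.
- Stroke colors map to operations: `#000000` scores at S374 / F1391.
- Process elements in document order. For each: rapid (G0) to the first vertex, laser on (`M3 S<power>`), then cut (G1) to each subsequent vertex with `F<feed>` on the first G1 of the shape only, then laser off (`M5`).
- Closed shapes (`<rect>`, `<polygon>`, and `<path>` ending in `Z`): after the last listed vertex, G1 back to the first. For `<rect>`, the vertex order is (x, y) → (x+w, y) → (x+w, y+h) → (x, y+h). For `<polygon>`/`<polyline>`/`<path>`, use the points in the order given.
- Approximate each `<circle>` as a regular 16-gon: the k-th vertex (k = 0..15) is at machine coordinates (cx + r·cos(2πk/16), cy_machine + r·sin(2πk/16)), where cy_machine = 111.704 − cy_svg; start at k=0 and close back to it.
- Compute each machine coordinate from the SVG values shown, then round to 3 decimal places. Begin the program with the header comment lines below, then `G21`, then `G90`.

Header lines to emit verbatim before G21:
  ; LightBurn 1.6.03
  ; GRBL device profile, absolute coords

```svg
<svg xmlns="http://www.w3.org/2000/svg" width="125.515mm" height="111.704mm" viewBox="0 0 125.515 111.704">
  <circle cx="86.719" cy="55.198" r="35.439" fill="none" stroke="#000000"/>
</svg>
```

1 u = 1 mm; y_m = 111.704 − y.

[1] `<circle>` circle, #000000→score S374 F1391: (122.158,56.506) → (119.460,70.068) → (111.778,81.565) → (100.281,89.247) → (86.719,91.945) → (73.157,89.247) → (61.660,81.565) → (53.978,70.068) → (51.280,56.506) → (53.978,42.944) → (61.660,31.447) → (73.157,23.765) → (86.719,21.067) → (100.281,23.765) → (111.778,31.447) → (119.460,42.944) → (122.158,56.506) (closed)

; LightBurn 1.6.03
; GRBL device profile, absolute coords
G21
G90
G0 X122.158 Y56.506
M3 S374
G1 X119.460 Y70.068 F1391
G1 X111.778 Y81.565
G1 X100.281 Y89.247
G1 X86.719 Y91.945
G1 X73.157 Y89.247
G1 X61.660 Y81.565
G1 X53.978 Y70.068
G1 X51.280 Y56.506
G1 X53.978 Y42.944
G1 X61.660 Y31.447
G1 X73.157 Y23.765
G1 X86.719 Y21.067
G1 X100.281 Y23.765
G1 X111.778 Y31.447
G1 X119.460 Y42.944
G1 X122.158 Y56.506
M5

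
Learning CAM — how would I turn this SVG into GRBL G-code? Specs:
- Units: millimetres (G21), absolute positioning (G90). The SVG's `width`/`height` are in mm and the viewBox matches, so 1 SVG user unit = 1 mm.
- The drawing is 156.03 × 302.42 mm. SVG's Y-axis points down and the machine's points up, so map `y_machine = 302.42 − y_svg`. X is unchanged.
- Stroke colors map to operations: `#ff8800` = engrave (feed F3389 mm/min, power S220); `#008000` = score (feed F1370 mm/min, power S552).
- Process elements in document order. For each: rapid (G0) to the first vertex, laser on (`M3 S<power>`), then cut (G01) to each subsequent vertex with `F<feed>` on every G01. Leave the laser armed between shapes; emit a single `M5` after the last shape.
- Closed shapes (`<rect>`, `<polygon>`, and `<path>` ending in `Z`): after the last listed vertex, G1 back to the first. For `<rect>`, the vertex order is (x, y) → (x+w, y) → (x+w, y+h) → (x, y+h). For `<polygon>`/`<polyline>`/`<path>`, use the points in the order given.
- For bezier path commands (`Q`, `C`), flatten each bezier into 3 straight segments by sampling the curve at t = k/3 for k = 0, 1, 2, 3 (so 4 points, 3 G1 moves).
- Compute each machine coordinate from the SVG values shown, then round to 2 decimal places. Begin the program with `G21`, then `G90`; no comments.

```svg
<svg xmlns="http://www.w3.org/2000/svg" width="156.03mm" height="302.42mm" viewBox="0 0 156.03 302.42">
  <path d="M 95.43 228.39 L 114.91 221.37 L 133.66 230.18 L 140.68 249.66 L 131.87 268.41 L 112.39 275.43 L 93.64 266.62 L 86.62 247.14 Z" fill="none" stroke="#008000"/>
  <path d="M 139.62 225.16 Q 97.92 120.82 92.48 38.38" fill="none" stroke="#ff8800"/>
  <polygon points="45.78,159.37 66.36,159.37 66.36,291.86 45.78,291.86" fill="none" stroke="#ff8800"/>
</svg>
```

G21
G90
G0 X95.43 Y74.03
M3 S552
G01 X114.91 Y81.05 F1370
G01 X133.66 Y72.24 F1370
G01 X140.68 Y52.76 F1370
G01 X131.87 Y34.01 F1370
G01 X112.39 Y26.99 F1370
G01 X93.64 Y35.80 F1370
G01 X86.62 Y55.28 F1370
G01 X95.43 Y74.03 F1370
G0 X139.62 Y77.26
M3 S220
G01 X115.85 Y144.39 F3389
G01 X100.14 Y206.65 F3389
G01 X92.48 Y264.04 F3389
G0 X45.78 Y143.05
M3 S220
G01 X66.36 Y143.05 F3389
G01 X66.36 Y10.56 F3389
G01 X45.78 Y10.56 F3389
G01 X45.78 Y143.05 F3389
M5

Since the viewBox matches the mm dimensions, user units are millimetres directly. The only transform is the Y-flip y_m = 302.42 − y_svg.

Shape 1 is a regular polygon drawn with `<path>`. Its stroke #008000 means score at S552, F1370. After flipping Y the toolpath is (95.43,74.03) → (114.91,81.05) → (133.66,72.24) → (140.68,52.76) → (131.87,34.01) → (112.39,26.99) → (93.64,35.80) → (86.62,55.28) → (95.43,74.03), returning to the start.

Shape 2 is a quadratic bezier drawn with `<path>`. Its stroke #ff8800 means engrave at S220, F3389. After flipping Y the toolpath is (139.62,77.26) → (115.85,144.39) → (100.14,206.65) → (92.48,264.04).

Shape 3 is a rectangle drawn with `<polygon>`. Its stroke #ff8800 means engrave at S220, F3389. After flipping Y the toolpath is (45.78,143.05) → (66.36,143.05) → (66.36,10.56) → (45.78,10.56) → (45.78,143.05), returning to the start.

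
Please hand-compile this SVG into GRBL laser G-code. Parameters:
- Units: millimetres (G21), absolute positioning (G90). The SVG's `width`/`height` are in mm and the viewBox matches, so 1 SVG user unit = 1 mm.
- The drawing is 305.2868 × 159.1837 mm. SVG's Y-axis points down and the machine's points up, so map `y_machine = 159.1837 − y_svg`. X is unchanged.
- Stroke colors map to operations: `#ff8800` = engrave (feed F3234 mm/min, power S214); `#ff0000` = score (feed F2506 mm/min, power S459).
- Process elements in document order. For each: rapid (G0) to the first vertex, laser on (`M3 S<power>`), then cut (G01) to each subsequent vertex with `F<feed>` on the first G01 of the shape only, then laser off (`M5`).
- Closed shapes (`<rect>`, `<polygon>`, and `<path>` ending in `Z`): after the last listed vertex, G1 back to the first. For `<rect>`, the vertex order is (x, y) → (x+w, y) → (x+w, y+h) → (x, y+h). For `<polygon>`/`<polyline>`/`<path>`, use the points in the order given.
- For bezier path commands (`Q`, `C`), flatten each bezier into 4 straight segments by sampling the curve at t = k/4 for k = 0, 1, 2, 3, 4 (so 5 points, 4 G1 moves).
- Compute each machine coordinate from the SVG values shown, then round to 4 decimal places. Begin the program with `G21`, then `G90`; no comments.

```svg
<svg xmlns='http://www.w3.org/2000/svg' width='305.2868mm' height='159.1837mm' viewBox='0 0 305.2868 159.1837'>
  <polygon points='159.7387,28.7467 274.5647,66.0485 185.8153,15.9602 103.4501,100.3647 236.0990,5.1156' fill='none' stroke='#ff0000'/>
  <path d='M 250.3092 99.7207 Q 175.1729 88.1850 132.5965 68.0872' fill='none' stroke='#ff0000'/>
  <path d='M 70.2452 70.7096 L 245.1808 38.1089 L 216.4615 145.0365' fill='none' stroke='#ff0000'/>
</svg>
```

G21
G90
G0 X159.7387 Y130.4370
M3 S459
G01 X274.5647 Y93.1352 F2506
G01 X185.8153 Y143.2235
G01 X103.4501 Y58.8190
G01 X236.0990 Y154.0681
G01 X159.7387 Y130.4370
M5
G0 X250.3092 Y59.4630
M3 S459
G01 X214.7760 Y65.7660 F2506
G01 X183.3129 Y73.1392
G01 X155.9197 Y81.5827
G01 X132.5965 Y91.0965
M5
G0 X70.2452 Y88.4741
M3 S459
G01 X245.1808 Y121.0748 F2506
G01 X216.4615 Y14.1472
M5

viewBox `0 0 305.2868 159.1837` with mm width/height → 1 unit = 1 mm. Flip: y_m = 159.1837 − y_svg.

**Shape 1** — `<polygon>` closed polygon, stroke `#ff0000` → score (S459, F2506). Machine vertices: (159.7387,130.4370) → (274.5647,93.1352) → (185.8153,143.2235) → (103.4501,58.8190) → (236.0990,154.0681) → (159.7387,130.4370). Closed: final G1 returns to the first vertex.

**Shape 2** — `<path>` quadratic bezier, stroke `#ff0000` → score (S459, F2506). Control points (SVG): P0=(250.3092,99.7207), P1=(175.1729,88.1850), P2=(132.5965,68.0872); sampled at t=k/4. Machine vertices: (250.3092,59.4630) → (214.7760,65.7660) → (183.3129,73.1392) → (155.9197,81.5827) → (132.5965,91.0965). Open path.

**Shape 3** — `<path>` open polyline, stroke `#ff0000` → score (S459, F2506). Machine vertices: (70.2452,88.4741) → (245.1808,121.0748) → (216.4615,14.1472). Open path.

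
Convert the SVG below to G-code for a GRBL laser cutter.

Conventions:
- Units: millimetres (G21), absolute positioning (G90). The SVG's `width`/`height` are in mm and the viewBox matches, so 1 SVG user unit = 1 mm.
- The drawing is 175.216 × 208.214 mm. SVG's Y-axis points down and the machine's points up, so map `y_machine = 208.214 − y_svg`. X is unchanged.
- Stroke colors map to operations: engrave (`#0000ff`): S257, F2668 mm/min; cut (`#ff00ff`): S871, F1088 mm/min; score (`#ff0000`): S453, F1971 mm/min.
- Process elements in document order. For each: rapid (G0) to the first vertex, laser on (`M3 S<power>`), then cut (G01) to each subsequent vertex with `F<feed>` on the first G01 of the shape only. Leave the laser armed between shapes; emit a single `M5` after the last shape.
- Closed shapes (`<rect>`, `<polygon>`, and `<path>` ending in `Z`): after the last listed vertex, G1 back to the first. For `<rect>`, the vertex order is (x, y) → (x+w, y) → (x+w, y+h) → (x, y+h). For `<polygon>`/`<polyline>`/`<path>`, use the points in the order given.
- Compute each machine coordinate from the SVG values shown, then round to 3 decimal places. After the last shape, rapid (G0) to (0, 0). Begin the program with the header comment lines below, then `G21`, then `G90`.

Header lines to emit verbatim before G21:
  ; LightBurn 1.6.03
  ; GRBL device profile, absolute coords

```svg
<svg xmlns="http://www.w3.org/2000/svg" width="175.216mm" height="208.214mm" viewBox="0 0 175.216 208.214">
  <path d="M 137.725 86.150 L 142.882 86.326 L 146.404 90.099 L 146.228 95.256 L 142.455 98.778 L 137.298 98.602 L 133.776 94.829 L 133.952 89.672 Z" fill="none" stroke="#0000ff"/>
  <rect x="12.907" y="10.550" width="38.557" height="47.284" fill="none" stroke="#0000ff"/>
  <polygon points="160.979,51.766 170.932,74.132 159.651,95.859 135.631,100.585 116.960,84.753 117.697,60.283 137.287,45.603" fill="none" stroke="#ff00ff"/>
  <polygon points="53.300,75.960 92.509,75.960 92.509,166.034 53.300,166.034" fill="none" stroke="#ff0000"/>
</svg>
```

viewBox `0 0 175.216 208.214` with mm width/height → 1 unit = 1 mm. Flip: y_m = 208.214 − y_svg.

**Shape 1** — `<path>` regular polygon, stroke `#0000ff` → engrave (S257, F2668). Machine vertices: (137.725,122.064) → (142.882,121.888) → (146.404,118.115) → (146.228,112.958) → (142.455,109.436) → (137.298,109.612) → (133.776,113.385) → (133.952,118.542) → (137.725,122.064). Closed: final G1 returns to the first vertex.

**Shape 2** — `<rect>` rectangle, stroke `#0000ff` → engrave (S257, F2668). Machine vertices: (12.907,197.664) → (51.464,197.664) → (51.464,150.380) → (12.907,150.380) → (12.907,197.664). Closed: final G1 returns to the first vertex.

**Shape 3** — `<polygon>` regular polygon, stroke `#ff00ff` → cut (S871, F1088). Machine vertices: (160.979,156.448) → (170.932,134.082) → (159.651,112.355) → (135.631,107.629) → (116.960,123.461) → (117.697,147.931) → (137.287,162.611) → (160.979,156.448). Closed: final G1 returns to the first vertex.

**Shape 4** — `<polygon>` rectangle, stroke `#ff0000` → score (S453, F1971). Machine vertices: (53.300,132.254) → (92.509,132.254) → (92.509,42.180) → (53.300,42.180) → (53.300,132.254). Closed: final G1 returns to the first vertex.

; LightBurn 1.6.03
; GRBL device profile, absolute coords
G21
G90
G0 X137.725 Y122.064
M3 S257
G01 X142.882 Y121.888 F2668
G01 X146.404 Y118.115
G01 X146.228 Y112.958
G01 X142.455 Y109.436
G01 X137.298 Y109.612
G01 X133.776 Y113.385
G01 X133.952 Y118.542
G01 X137.725 Y122.064
G0 X12.907 Y197.664
M3 S257
G01 X51.464 Y197.664 F2668
G01 X51.464 Y150.380
G01 X12.907 Y150.380
G01 X12.907 Y197.664
G0 X160.979 Y156.448
M3 S871
G01 X170.932 Y134.082 F1088
G01 X159.651 Y112.355
G01 X135.631 Y107.629
G01 X116.960 Y123.461
G01 X117.697 Y147.931
G01 X137.287 Y162.611
G01 X160.979 Y156.448
G0 X53.300 Y132.254
M3 S453
G01 X92.509 Y132.254 F1971
G01 X92.509 Y42.180
G01 X53.300 Y42.180
G01 X53.300 Y132.254
M5
G0 X0.000 Y0.000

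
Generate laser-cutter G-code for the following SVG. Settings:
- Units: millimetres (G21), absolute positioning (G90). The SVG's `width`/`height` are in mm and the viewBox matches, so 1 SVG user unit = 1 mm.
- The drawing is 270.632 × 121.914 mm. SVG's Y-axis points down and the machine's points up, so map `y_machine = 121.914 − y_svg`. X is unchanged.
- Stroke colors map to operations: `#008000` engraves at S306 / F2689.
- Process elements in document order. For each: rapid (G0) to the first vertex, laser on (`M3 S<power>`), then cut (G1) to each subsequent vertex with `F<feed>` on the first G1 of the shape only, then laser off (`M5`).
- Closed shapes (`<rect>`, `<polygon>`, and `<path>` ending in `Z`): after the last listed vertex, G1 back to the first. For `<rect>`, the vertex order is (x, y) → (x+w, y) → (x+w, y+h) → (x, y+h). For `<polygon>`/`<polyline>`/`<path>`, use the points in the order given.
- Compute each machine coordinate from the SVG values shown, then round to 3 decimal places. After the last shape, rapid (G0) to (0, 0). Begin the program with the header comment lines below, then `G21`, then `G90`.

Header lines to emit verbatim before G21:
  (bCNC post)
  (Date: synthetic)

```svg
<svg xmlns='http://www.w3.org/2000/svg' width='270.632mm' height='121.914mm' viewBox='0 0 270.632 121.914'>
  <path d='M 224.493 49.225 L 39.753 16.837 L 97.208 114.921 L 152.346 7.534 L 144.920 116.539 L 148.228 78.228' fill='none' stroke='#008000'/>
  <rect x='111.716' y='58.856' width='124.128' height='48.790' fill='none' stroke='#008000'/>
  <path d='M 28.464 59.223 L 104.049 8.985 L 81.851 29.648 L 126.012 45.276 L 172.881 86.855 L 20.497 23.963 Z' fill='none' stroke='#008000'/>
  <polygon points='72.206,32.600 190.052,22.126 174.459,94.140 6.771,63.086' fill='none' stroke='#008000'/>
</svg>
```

viewBox `0 0 270.632 121.914` with mm width/height → 1 unit = 1 mm. Flip: y_m = 121.914 − y_svg.

**Shape 1** — `<path>` open polyline, stroke `#008000` → engrave (S306, F2689). Machine vertices: (224.493,72.689) → (39.753,105.077) → (97.208,6.993) → (152.346,114.380) → (144.920,5.375) → (148.228,43.686). Open path.

**Shape 2** — `<rect>` rectangle, stroke `#008000` → engrave (S306, F2689). Machine vertices: (111.716,63.058) → (235.844,63.058) → (235.844,14.268) → (111.716,14.268) → (111.716,63.058). Closed: final G1 returns to the first vertex.

**Shape 3** — `<path>` closed polygon, stroke `#008000` → engrave (S306, F2689). Machine vertices: (28.464,62.691) → (104.049,112.929) → (81.851,92.266) → (126.012,76.638) → (172.881,35.059) → (20.497,97.951) → (28.464,62.691). Closed: final G1 returns to the first vertex.

**Shape 4** — `<polygon>` closed polygon, stroke `#008000` → engrave (S306, F2689). Machine vertices: (72.206,89.314) → (190.052,99.788) → (174.459,27.774) → (6.771,58.828) → (72.206,89.314). Closed: final G1 returns to the first vertex.

(bCNC post)
(Date: synthetic)
G21
G90
G0 X224.493 Y72.689
M3 S306
G1 X39.753 Y105.077 F2689
G1 X97.208 Y6.993
G1 X152.346 Y114.380
G1 X144.920 Y5.375
G1 X148.228 Y43.686
M5
G0 X111.716 Y63.058
M3 S306
G1 X235.844 Y63.058 F2689
G1 X235.844 Y14.268
G1 X111.716 Y14.268
G1 X111.716 Y63.058
M5
G0 X28.464 Y62.691
M3 S306
G1 X104.049 Y112.929 F2689
G1 X81.851 Y92.266
G1 X126.012 Y76.638
G1 X172.881 Y35.059
G1 X20.497 Y97.951
G1 X28.464 Y62.691
M5
G0 X72.206 Y89.314
M3 S306
G1 X190.052 Y99.788 F2689
G1 X174.459 Y27.774
G1 X6.771 Y58.828
G1 X72.206 Y89.314
M5
G0 X0.000 Y0.000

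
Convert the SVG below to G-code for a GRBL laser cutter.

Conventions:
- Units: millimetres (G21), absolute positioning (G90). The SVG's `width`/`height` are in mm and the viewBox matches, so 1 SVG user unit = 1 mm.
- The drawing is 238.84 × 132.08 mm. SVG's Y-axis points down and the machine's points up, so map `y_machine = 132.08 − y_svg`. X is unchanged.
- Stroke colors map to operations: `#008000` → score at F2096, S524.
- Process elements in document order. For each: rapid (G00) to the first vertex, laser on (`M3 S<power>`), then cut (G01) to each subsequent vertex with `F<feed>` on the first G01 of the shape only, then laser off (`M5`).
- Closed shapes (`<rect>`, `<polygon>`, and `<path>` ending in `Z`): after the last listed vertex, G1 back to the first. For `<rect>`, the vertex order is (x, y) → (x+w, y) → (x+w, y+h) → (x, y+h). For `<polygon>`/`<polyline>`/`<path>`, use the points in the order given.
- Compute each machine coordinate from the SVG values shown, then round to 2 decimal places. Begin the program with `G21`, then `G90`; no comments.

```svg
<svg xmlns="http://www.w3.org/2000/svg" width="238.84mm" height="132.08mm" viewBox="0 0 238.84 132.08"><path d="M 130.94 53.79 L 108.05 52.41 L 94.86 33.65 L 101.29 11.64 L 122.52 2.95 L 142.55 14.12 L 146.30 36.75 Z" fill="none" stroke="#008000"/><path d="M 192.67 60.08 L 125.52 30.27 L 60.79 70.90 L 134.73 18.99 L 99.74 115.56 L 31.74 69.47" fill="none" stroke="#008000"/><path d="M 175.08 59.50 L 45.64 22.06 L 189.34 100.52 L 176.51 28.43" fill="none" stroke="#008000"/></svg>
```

1 u = 1 mm; y_m = 132.08 − y.

[1] `<path>` regular polygon, #008000→score S524 F2096: (130.94,78.29) → (108.05,79.67) → (94.86,98.43) → (101.29,120.44) → (122.52,129.13) → (142.55,117.96) → (146.30,95.33) → (130.94,78.29) (closed)

[2] `<path>` open polyline, #008000→score S524 F2096: (192.67,72.00) → (125.52,101.81) → (60.79,61.18) → (134.73,113.09) → (99.74,16.52) → (31.74,62.61)

[3] `<path>` open polyline, #008000→score S524 F2096: (175.08,72.58) → (45.64,110.02) → (189.34,31.56) → (176.51,103.65)

G21
G90
G00 X130.94 Y78.29
M3 S524
G01 X108.05 Y79.67 F2096
G01 X94.86 Y98.43
G01 X101.29 Y120.44
G01 X122.52 Y129.13
G01 X142.55 Y117.96
G01 X146.30 Y95.33
G01 X130.94 Y78.29
M5
G00 X192.67 Y72.00
M3 S524
G01 X125.52 Y101.81 F2096
G01 X60.79 Y61.18
G01 X134.73 Y113.09
G01 X99.74 Y16.52
G01 X31.74 Y62.61
M5
G00 X175.08 Y72.58
M3 S524
G01 X45.64 Y110.02 F2096
G01 X189.34 Y31.56
G01 X176.51 Y103.65
M5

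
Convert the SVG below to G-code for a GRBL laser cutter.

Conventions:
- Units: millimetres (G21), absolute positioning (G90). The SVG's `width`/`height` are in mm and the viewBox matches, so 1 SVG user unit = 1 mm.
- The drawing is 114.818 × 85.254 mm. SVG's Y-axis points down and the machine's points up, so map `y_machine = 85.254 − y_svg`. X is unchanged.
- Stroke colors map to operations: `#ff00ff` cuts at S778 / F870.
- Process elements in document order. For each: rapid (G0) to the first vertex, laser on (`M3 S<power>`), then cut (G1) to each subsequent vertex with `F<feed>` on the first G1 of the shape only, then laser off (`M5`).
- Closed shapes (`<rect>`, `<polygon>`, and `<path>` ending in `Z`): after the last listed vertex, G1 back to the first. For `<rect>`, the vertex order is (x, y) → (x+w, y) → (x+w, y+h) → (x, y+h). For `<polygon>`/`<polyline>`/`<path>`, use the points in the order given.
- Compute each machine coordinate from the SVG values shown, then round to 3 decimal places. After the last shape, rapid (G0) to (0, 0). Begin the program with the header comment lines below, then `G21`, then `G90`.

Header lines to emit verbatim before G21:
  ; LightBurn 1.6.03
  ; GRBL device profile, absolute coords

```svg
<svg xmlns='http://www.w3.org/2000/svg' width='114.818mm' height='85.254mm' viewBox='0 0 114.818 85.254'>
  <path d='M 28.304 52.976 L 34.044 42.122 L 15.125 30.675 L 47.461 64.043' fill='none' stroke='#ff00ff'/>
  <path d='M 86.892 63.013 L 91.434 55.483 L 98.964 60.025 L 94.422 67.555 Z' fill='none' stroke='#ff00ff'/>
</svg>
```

Since the viewBox matches the mm dimensions, user units are millimetres directly. The only transform is the Y-flip y_m = 85.254 − y_svg.

Shape 1 is a open polyline drawn with `<path>`. Its stroke #ff00ff means cut at S778, F870. After flipping Y the toolpath is (28.304,32.278) → (34.044,43.132) → (15.125,54.579) → (47.461,21.211).

Shape 2 is a regular polygon drawn with `<path>`. Its stroke #ff00ff means cut at S778, F870. After flipping Y the toolpath is (86.892,22.241) → (91.434,29.771) → (98.964,25.229) → (94.422,17.699) → (86.892,22.241), returning to the start.

; LightBurn 1.6.03
; GRBL device profile, absolute coords
G21
G90
G0 X28.304 Y32.278
M3 S778
G1 X34.044 Y43.132 F870
G1 X15.125 Y54.579
G1 X47.461 Y21.211
M5
G0 X86.892 Y22.241
M3 S778
G1 X91.434 Y29.771 F870
G1 X98.964 Y25.229
G1 X94.422 Y17.699
G1 X86.892 Y22.241
M5
G0 X0.000 Y0.000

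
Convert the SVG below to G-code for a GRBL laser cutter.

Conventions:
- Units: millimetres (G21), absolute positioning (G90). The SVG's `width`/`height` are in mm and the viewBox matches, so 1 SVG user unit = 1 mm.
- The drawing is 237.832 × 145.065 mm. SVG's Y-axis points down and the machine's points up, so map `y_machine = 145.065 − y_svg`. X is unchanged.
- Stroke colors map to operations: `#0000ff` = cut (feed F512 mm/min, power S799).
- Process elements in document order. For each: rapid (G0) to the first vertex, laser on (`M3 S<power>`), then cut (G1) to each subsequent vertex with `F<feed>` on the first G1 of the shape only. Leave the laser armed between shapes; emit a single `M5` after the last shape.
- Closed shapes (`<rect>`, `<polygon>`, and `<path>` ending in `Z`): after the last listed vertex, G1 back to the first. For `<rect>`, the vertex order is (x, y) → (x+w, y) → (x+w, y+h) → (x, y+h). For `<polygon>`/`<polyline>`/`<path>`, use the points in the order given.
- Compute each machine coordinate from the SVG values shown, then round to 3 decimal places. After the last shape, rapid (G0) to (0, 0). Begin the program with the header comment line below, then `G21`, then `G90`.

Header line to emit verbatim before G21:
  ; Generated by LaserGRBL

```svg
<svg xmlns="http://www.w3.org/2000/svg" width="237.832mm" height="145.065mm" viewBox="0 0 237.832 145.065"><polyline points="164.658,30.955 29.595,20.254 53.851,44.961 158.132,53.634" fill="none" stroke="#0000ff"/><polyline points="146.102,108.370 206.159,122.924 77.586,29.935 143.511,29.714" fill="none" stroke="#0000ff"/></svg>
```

; Generated by LaserGRBL
G21
G90
G0 X164.658 Y114.110
M3 S799
G1 X29.595 Y124.811 F512
G1 X53.851 Y100.104
G1 X158.132 Y91.431
G0 X146.102 Y36.695
M3 S799
G1 X206.159 Y22.141 F512
G1 X77.586 Y115.130
G1 X143.511 Y115.351
M5
G0 X0.000 Y0.000

1 u = 1 mm; y_m = 145.065 − y.

[1] `<polyline>` open polyline, #0000ff→cut S799 F512: (164.658,114.110) → (29.595,124.811) → (53.851,100.104) → (158.132,91.431)

[2] `<polyline>` open polyline, #0000ff→cut S799 F512: (146.102,36.695) → (206.159,22.141) → (77.586,115.130) → (143.511,115.351)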